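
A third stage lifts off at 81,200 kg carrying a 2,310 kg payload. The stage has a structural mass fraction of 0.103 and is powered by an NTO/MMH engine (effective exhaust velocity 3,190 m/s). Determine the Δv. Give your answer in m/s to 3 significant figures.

Stage wet mass = m₀ − payload = 81,200 − 2,310 = 78,890 kg.
Stage dry mass = ε × stage wet mass = 0.103 × 78,890 = 8,125.67 kg.
Burnout mass m_f = stage dry + payload = 8,125.67 + 2,310 = 10,435.67 kg.
Δv = v_e · ln(81,200/10,435.67) = 3190.0 × ln(7.781) = 3190.0 × 2.0517 ≈ 6545 m/s.

Δv ≈ 6540 m/s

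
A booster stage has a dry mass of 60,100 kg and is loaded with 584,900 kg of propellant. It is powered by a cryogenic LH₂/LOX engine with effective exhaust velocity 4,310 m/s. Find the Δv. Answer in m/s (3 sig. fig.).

Δv ≈ 10200 m/s

m₀ = m_dry + m_prop = 60,100 + 584,900 = 645,000 kg.
Δv = v_e · ln(m₀/m_f) = 4310.0 × ln(10.73) = 4310.0 × 2.3732 ≈ 10228.7 m/s.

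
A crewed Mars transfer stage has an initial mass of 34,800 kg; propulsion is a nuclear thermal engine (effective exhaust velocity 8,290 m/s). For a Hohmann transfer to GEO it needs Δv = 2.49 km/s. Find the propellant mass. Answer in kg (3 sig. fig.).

Using Δv = v_e ln(m₀/m_f): m₀/m_f = exp(Δv / v_e) = exp(2490 / 8290.0) = exp(0.3004) = 1.3503.
m_f = 34,800 / 1.3503 = 25,772.1 kg, so propellant = m₀ − m_f = 34,800 − 25,772.1 = 9,027.9 kg.

propellant mass ≈ 9030 kg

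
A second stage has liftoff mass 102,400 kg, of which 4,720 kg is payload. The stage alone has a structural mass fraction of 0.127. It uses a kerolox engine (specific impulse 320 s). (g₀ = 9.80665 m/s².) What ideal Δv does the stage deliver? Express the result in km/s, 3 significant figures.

Δv ≈ 5.61 km/s

Stage wet mass = m₀ − payload = 102,400 − 4,720 = 97,680 kg.
Stage dry mass = ε × stage wet mass = 0.127 × 97,680 = 12,405.4 kg.
Burnout mass m_f = stage dry + payload = 12,405.4 + 4,720 = 17,125.4 kg.
v_e = Isp · g₀ = 320 × 9.80665 = 3138.1 m/s.
Δv = v_e · ln(102,400/17,125.4) = 3138.1 × ln(5.979) = 3138.1 × 1.7883 ≈ 5612 m/s.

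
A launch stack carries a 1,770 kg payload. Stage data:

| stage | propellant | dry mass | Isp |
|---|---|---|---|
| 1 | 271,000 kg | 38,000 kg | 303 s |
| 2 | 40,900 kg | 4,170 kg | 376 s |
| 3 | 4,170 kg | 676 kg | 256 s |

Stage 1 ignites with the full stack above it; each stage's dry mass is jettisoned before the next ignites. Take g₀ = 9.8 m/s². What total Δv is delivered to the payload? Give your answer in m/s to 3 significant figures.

Ignition mass of stage 1 = 271,000+38,000 + 40,900+4,170 + 4,170+676 + 1,770 = 360,686 kg.
Stage 1: m₀ = 360,686 kg, m_f = 360,686 − 271,000 = 89,686 kg; Δv = 303×9.8×ln(4.022) = 2969.4×1.3917 ≈ 4132 m/s.
Stage 2: m₀ = 51,686 kg, m_f = 51,686 − 40,900 = 10,786 kg; Δv = 376×9.8×ln(4.792) = 3684.8×1.5669 ≈ 5774 m/s.
Stage 3: m₀ = 6,616 kg, m_f = 6,616 − 4,170 = 2,446 kg; Δv = 256×9.8×ln(2.705) = 2508.8×0.9950 ≈ 2496 m/s.
Total Δv = 4132 + 5774 + 2496 = 12402 m/s.

Δv ≈ 12400 m/s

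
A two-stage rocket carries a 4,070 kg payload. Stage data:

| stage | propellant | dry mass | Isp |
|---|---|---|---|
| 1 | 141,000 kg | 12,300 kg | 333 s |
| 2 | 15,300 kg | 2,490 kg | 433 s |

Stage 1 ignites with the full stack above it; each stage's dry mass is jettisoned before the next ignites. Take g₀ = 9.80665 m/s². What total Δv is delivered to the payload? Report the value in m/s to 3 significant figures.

Ignition mass of stage 1 = 141,000+12,300 + 15,300+2,490 + 4,070 = 175,160 kg.
Stage 1: m₀ = 175,160 kg, m_f = 175,160 − 141,000 = 34,160 kg; Δv = 333×9.80665×ln(5.128) = 3265.6×1.6346 ≈ 5338 m/s.
Stage 2: m₀ = 21,860 kg, m_f = 21,860 − 15,300 = 6,560 kg; Δv = 433×9.80665×ln(3.332) = 4246.3×1.2037 ≈ 5111 m/s.
Total Δv = 5338 + 5111 = 10449 m/s.

Δv ≈ 10400 m/s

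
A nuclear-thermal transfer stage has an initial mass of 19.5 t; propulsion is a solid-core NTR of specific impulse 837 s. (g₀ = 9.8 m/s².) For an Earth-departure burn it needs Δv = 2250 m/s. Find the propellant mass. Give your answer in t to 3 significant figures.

propellant mass ≈ 4.68 t

v_e = Isp · g₀ = 837 × 9.8 = 8202.6 m/s.
By the Tsiolkovsky rocket equation, m₀/m_f = exp(Δv / v_e) = exp(2250 / 8202.6) = exp(0.2743) = 1.3156.
m_f = 19.5 / 1.3156 = 14.8221 t, so propellant = m₀ − m_f = 19.5 − 14.8221 = 4.6779 t.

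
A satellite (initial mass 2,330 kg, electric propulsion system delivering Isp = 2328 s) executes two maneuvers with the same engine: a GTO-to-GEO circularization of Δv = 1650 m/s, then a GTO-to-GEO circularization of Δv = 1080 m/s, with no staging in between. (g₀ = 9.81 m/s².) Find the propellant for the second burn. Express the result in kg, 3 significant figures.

v_e = Isp · g₀ = 2328 × 9.81 = 22837.7 m/s.
After the first burn: m = 2330 × exp(−1650/22837.7) = 2330 × 0.93030 = 2,167.6 kg.
After the second burn: m = 2,167.6 × exp(−1080/22837.7) = 2,167.6 × 0.95381 = 2,067.48 kg.
Second-burn propellant = 2,167.6 − 2,067.48 = 100.12 kg.

propellant for the second burn ≈ 100 kg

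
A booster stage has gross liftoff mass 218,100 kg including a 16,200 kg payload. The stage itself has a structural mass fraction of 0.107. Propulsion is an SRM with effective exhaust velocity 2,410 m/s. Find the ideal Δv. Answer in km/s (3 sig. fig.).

Stage wet mass = m₀ − payload = 218,100 − 16,200 = 201,900 kg.
Stage dry mass = ε × stage wet mass = 0.107 × 201,900 = 21,603.3 kg.
Burnout mass m_f = stage dry + payload = 21,603.3 + 16,200 = 37,803.3 kg.
Δv = v_e · ln(218,100/37,803.3) = 2410.0 × ln(5.769) = 2410.0 × 1.7526 ≈ 4224 m/s.

Δv ≈ 4.22 km/s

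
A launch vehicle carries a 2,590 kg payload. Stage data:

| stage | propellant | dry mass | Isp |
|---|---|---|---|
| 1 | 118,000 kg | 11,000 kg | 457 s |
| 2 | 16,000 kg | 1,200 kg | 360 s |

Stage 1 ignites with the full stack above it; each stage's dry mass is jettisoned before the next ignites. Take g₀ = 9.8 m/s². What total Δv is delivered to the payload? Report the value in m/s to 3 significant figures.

Ignition mass of stage 1 = 118,000+11,000 + 16,000+1,200 + 2,590 = 148,790 kg.
Stage 1: m₀ = 148,790 kg, m_f = 148,790 − 118,000 = 30,790 kg; Δv = 457×9.8×ln(4.832) = 4478.6×1.5753 ≈ 7055 m/s.
Stage 2: m₀ = 19,790 kg, m_f = 19,790 − 16,000 = 3,790 kg; Δv = 360×9.8×ln(5.222) = 3528.0×1.6528 ≈ 5831 m/s.
Total Δv = 7055 + 5831 = 12886 m/s.

Δv ≈ 12900 m/s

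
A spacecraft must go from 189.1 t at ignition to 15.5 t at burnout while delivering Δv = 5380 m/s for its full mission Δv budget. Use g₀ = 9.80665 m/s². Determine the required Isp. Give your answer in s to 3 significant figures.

Isp ≈ 219 s

ln(m₀/m_f) = ln(189100/15500) = ln(12.2) = 2.5014.
By the Tsiolkovsky rocket equation, v_e = Δv / ln(m₀/m_f) = 5380 / 2.5014 = 2150.8 m/s.
Isp = v_e / g₀ = 2150.8 / 9.80665 = 219.3 s.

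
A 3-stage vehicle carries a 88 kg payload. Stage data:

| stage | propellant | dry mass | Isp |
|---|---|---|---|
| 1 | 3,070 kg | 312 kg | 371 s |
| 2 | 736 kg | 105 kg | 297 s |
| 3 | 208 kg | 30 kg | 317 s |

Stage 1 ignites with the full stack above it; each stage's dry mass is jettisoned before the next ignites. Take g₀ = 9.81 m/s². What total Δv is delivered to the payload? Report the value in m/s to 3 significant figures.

Ignition mass of stage 1 = 3,070+312 + 736+105 + 208+30 + 88 = 4,549 kg.
Stage 1: m₀ = 4,549 kg, m_f = 4,549 − 3,070 = 1,479 kg; Δv = 371×9.81×ln(3.076) = 3639.5×1.1235 ≈ 4089 m/s.
Stage 2: m₀ = 1,167 kg, m_f = 1,167 − 736 = 431 kg; Δv = 297×9.81×ln(2.708) = 2913.6×0.9961 ≈ 2902 m/s.
Stage 3: m₀ = 326 kg, m_f = 326 − 208 = 118 kg; Δv = 317×9.81×ln(2.763) = 3109.8×1.0162 ≈ 3160 m/s.
Total Δv = 4089 + 2902 + 3160 = 10151 m/s.

Δv ≈ 10200 m/s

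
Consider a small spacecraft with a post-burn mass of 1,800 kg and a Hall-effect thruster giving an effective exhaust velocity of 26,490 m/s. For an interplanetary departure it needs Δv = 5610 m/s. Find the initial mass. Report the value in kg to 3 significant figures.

From the ideal rocket equation, m₀/m_f = exp(Δv / v_e) = exp(5610 / 26490.0) = exp(0.2118) = 1.2359.
m₀ = m_f × 1.2359 = 1,800 × 1.2359 = 2,224.62 kg.

initial mass ≈ 2220 kg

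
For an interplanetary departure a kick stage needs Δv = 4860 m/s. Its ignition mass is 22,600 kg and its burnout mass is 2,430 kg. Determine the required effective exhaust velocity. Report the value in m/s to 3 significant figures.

ln(m₀/m_f) = ln(22600/2430) = ln(9.3) = 2.2301.
v_e = Δv / ln(m₀/m_f) = 4860 / 2.2301 = 2179.3 m/s.

v_e ≈ 2180 m/s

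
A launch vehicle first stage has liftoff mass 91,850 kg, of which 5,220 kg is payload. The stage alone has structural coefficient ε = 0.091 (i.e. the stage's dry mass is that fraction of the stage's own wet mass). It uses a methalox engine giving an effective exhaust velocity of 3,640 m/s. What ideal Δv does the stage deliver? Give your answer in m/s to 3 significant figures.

Stage wet mass = m₀ − payload = 91,850 − 5,220 = 86,630 kg.
Stage dry mass = ε × stage wet mass = 0.091 × 86,630 = 7,883.33 kg.
Burnout mass m_f = stage dry + payload = 7,883.33 + 5,220 = 13,103.33 kg.
Using Δv = v_e ln(m₀/m_f): Δv = v_e · ln(91,850/13,103.33) = 3640.0 × ln(7.01) = 3640.0 × 1.9473 ≈ 7088 m/s.

Δv ≈ 7090 m/s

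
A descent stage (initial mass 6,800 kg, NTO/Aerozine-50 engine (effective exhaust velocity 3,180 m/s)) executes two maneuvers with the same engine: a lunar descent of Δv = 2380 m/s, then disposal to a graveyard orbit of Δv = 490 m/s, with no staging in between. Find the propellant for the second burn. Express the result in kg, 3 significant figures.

propellant for the second burn ≈ 459 kg

After the first burn: m = 6800 × exp(−2380/3180.0) = 6800 × 0.47311 = 3,217.15 kg.
After the second burn: m = 3,217.15 × exp(−490/3180.0) = 3,217.15 × 0.85720 = 2,757.74 kg.
Second-burn propellant = 3,217.15 − 2,757.74 = 459.41 kg.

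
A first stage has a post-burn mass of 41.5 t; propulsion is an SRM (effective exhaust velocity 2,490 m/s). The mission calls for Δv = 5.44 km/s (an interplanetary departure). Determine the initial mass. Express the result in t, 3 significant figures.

m₀/m_f = exp(Δv / v_e) = exp(5440 / 2490.0) = exp(2.1847) = 8.8883.
m₀ = m_f × 8.8883 = 41.5 × 8.8883 = 368.864 t.

initial mass ≈ 369 t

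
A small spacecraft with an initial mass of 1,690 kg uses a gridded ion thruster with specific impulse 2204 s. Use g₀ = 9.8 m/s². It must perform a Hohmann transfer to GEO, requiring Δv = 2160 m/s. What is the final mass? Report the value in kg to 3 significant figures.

final mass ≈ 1530 kg

v_e = Isp · g₀ = 2204 × 9.8 = 21599.2 m/s.
Using Δv = v_e ln(m₀/m_f): m₀/m_f = exp(Δv / v_e) = exp(2160 / 21599.2) = exp(0.1000) = 1.1052.
m_f = m₀ / 1.1052 = 1,690 / 1.1052 = 1,529.13 kg.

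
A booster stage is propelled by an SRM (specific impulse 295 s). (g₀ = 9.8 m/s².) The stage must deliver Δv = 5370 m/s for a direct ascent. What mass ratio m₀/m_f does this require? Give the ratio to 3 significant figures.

mass ratio ≈ 6.41

v_e = Isp · g₀ = 295 × 9.8 = 2891.0 m/s.
By the Tsiolkovsky rocket equation, m₀/m_f = exp(Δv / v_e) = exp(5370 / 2891.0) = exp(1.8575) = 6.4076.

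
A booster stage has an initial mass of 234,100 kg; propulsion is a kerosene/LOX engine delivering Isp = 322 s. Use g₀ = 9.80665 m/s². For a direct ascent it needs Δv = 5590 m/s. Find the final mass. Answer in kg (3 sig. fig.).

final mass ≈ 39900 kg

v_e = Isp · g₀ = 322 × 9.80665 = 3157.7 m/s.
m₀/m_f = exp(Δv / v_e) = exp(5590 / 3157.7) = exp(1.7703) = 5.8723.
m_f = m₀ / 5.8723 = 234,100 / 5.8723 = 39,865.1 kg.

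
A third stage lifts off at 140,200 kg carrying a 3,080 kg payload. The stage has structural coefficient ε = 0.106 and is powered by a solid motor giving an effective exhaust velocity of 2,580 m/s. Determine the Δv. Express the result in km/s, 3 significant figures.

Stage wet mass = m₀ − payload = 140,200 − 3,080 = 137,120 kg.
Stage dry mass = ε × stage wet mass = 0.106 × 137,120 = 14,534.7 kg.
Burnout mass m_f = stage dry + payload = 14,534.7 + 3,080 = 17,614.7 kg.
Using Δv = v_e ln(m₀/m_f): Δv = v_e · ln(140,200/17,614.7) = 2580.0 × ln(7.959) = 2580.0 × 2.0743 ≈ 5352 m/s.

Δv ≈ 5.35 km/s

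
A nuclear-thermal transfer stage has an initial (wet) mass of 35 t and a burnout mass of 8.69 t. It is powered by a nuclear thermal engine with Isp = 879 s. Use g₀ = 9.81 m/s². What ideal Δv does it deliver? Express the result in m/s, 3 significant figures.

Δv ≈ 12000 m/s

v_e = Isp · g₀ = 879 × 9.81 = 8623.0 m/s.
Δv = v_e · ln(m₀/m_f) = 8623.0 × ln(4.028) = 8623.0 × 1.3932 ≈ 12013.3 m/s.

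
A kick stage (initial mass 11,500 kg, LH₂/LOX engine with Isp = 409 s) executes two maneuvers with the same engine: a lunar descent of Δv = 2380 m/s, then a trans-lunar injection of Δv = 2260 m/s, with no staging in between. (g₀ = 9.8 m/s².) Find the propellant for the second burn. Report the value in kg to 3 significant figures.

propellant for the second burn ≈ 2740 kg

v_e = Isp · g₀ = 409 × 9.8 = 4008.2 m/s.
After the first burn: m = 11500 × exp(−2380/4008.2) = 11500 × 0.55223 = 6,350.65 kg.
After the second burn: m = 6,350.65 × exp(−2260/4008.2) = 6,350.65 × 0.56902 = 3,613.65 kg.
Second-burn propellant = 6,350.65 − 3,613.65 = 2,737 kg.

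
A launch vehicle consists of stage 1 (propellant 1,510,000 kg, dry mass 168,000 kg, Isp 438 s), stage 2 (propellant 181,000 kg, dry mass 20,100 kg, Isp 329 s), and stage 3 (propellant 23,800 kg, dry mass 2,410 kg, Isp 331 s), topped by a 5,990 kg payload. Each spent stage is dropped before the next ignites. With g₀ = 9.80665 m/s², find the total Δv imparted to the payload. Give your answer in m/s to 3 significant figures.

Ignition mass of stage 1 = 1,510,000+168,000 + 181,000+20,100 + 23,800+2,410 + 5,990 = 1,911,300 kg.
Stage 1: m₀ = 1,911,300 kg, m_f = 1,911,300 − 1,510,000 = 401,300 kg; Δv = 438×9.80665×ln(4.763) = 4295.3×1.5608 ≈ 6704 m/s.
Stage 2: m₀ = 233,300 kg, m_f = 233,300 − 181,000 = 52,300 kg; Δv = 329×9.80665×ln(4.461) = 3226.4×1.4953 ≈ 4825 m/s.
Stage 3: m₀ = 32,200 kg, m_f = 32,200 − 23,800 = 8,400 kg; Δv = 331×9.80665×ln(3.833) = 3246.0×1.3437 ≈ 4362 m/s.
Total Δv = 6704 + 4825 + 4362 = 15891 m/s.

Δv ≈ 15900 m/s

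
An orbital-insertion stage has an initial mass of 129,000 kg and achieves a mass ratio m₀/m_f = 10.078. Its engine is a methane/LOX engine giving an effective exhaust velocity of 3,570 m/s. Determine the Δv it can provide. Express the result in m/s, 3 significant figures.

Δv ≈ 8250 m/s

Using Δv = v_e ln(m₀/m_f): Δv = v_e · ln(10.078) = 3570.0 × 2.3104 ≈ 8248.0 m/s.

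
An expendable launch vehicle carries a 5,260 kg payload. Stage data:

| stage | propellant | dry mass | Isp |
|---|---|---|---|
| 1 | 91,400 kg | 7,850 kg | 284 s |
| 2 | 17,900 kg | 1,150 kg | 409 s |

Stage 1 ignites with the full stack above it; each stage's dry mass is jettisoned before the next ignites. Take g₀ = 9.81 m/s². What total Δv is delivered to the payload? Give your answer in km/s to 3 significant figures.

Ignition mass of stage 1 = 91,400+7,850 + 17,900+1,150 + 5,260 = 123,560 kg.
Stage 1: m₀ = 123,560 kg, m_f = 123,560 − 91,400 = 32,160 kg; Δv = 284×9.81×ln(3.842) = 2786.0×1.3460 ≈ 3750 m/s.
Stage 2: m₀ = 24,310 kg, m_f = 24,310 − 17,900 = 6,410 kg; Δv = 409×9.81×ln(3.793) = 4012.3×1.3330 ≈ 5348 m/s.
Total Δv = 3750 + 5348 = 9098 m/s.

Δv ≈ 9.10 km/s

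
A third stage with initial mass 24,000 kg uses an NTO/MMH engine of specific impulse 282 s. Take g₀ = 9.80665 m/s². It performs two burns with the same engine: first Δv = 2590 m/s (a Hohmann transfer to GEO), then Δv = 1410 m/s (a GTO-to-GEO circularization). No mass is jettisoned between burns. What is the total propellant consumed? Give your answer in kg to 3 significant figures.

v_e = Isp · g₀ = 282 × 9.80665 = 2765.5 m/s.
After the first burn: m = 24000 × exp(−2590/2765.5) = 24000 × 0.39198 = 9,407.52 kg.
After the second burn: m = 9,407.52 × exp(−1410/2765.5) = 9,407.52 × 0.60058 = 5,649.97 kg.
Total propellant = m₀ − m_final = 24000 − 5,649.97 = 18,350.03 kg.

total propellant consumed ≈ 18400 kg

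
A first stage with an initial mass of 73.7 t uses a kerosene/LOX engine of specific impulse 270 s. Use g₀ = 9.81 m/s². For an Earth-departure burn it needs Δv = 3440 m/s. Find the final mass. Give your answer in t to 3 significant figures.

final mass ≈ 20.1 t

v_e = Isp · g₀ = 270 × 9.81 = 2648.7 m/s.
m₀/m_f = exp(Δv / v_e) = exp(3440 / 2648.7) = exp(1.2988) = 3.6647.
m_f = m₀ / 3.6647 = 73.7 / 3.6647 = 20.1108 t.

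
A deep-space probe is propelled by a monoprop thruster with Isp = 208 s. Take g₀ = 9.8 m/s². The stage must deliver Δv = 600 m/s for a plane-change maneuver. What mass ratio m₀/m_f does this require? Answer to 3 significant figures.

v_e = Isp · g₀ = 208 × 9.8 = 2038.4 m/s.
m₀/m_f = exp(Δv / v_e) = exp(600 / 2038.4) = exp(0.2943) = 1.3423.

mass ratio ≈ 1.34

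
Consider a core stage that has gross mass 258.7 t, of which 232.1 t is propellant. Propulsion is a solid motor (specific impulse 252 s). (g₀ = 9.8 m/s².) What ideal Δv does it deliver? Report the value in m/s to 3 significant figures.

v_e = Isp · g₀ = 252 × 9.8 = 2469.6 m/s.
m_f = m₀ − m_prop = 258.7 − 232.1 = 26.6 t.
Δv = v_e · ln(m₀/m_f) = 2469.6 × ln(9.726) = 2469.6 × 2.2748 ≈ 5617.7 m/s.

Δv ≈ 5620 m/s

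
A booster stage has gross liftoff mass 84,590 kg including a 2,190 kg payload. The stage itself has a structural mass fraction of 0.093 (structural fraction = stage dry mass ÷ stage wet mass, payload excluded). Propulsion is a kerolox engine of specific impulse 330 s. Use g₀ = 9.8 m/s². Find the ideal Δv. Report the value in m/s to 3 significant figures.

Stage wet mass = m₀ − payload = 84,590 − 2,190 = 82,400 kg.
Stage dry mass = ε × stage wet mass = 0.093 × 82,400 = 7,663.2 kg.
Burnout mass m_f = stage dry + payload = 7,663.2 + 2,190 = 9,853.2 kg.
v_e = Isp · g₀ = 330 × 9.8 = 3234.0 m/s.
By the Tsiolkovsky rocket equation, Δv = v_e · ln(84,590/9,853.2) = 3234.0 × ln(8.585) = 3234.0 × 2.1500 ≈ 6953 m/s.

Δv ≈ 6950 m/s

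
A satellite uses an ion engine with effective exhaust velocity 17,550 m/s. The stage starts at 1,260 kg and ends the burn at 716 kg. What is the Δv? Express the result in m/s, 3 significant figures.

Δv = v_e · ln(m₀/m_f) = 17550.0 × ln(1.76) = 17550.0 × 0.5652 ≈ 9919.0 m/s.

Δv ≈ 9920 m/s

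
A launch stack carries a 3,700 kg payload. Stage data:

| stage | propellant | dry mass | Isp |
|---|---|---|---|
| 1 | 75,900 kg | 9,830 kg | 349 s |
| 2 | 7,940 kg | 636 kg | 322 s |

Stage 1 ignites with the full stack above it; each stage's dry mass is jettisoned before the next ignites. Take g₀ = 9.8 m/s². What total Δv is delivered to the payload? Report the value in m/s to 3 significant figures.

Ignition mass of stage 1 = 75,900+9,830 + 7,940+636 + 3,700 = 98,006 kg.
Stage 1: m₀ = 98,006 kg, m_f = 98,006 − 75,900 = 22,106 kg; Δv = 349×9.8×ln(4.433) = 3420.2×1.4892 ≈ 5093 m/s.
Stage 2: m₀ = 12,276 kg, m_f = 12,276 − 7,940 = 4,336 kg; Δv = 322×9.8×ln(2.831) = 3155.6×1.0407 ≈ 3284 m/s.
Total Δv = 5093 + 3284 = 8377 m/s.

Δv ≈ 8380 m/s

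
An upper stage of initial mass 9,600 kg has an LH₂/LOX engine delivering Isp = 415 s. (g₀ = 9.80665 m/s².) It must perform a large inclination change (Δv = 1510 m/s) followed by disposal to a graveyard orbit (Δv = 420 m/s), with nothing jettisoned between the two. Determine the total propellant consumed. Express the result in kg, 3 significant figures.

v_e = Isp · g₀ = 415 × 9.80665 = 4069.8 m/s.
After the first burn: m = 9600 × exp(−1510/4069.8) = 9600 × 0.69002 = 6,624.19 kg.
After the second burn: m = 6,624.19 × exp(−420/4069.8) = 6,624.19 × 0.90195 = 5,974.69 kg.
Total propellant = m₀ − m_final = 9600 − 5,974.69 = 3,625.31 kg.

total propellant consumed ≈ 3630 kg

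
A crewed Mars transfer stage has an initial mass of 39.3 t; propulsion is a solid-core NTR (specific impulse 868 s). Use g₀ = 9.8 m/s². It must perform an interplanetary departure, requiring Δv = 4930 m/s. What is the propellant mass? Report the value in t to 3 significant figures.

propellant mass ≈ 17.3 t

v_e = Isp · g₀ = 868 × 9.8 = 8506.4 m/s.
m₀/m_f = exp(Δv / v_e) = exp(4930 / 8506.4) = exp(0.5796) = 1.7853.
m_f = 39.3 / 1.7853 = 22.0131 t, so propellant = m₀ − m_f = 39.3 − 22.0131 = 17.2869 t.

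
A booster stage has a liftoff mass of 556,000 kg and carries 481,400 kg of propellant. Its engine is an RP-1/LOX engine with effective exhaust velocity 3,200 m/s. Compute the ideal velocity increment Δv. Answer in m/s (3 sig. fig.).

Δv ≈ 6430 m/s

m_f = m₀ − m_prop = 556,000 − 481,400 = 74,600 kg.
Δv = v_e · ln(m₀/m_f) = 3200.0 × ln(7.453) = 3200.0 × 2.0086 ≈ 6427.6 m/s.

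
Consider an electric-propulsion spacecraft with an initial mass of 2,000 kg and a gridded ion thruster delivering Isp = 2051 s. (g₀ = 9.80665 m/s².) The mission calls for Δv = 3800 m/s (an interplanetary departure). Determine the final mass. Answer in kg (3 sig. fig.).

v_e = Isp · g₀ = 2051 × 9.80665 = 20113.4 m/s.
From the ideal rocket equation, m₀/m_f = exp(Δv / v_e) = exp(3800 / 20113.4) = exp(0.1889) = 1.2080.
m_f = m₀ / 1.2080 = 2,000 / 1.2080 = 1,655.63 kg.

final mass ≈ 1660 kg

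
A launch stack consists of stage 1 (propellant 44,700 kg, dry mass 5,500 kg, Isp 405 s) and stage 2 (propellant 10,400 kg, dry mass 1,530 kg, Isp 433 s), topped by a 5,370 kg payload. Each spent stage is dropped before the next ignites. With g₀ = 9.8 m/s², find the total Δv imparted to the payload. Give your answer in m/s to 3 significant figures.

Ignition mass of stage 1 = 44,700+5,500 + 10,400+1,530 + 5,370 = 67,500 kg.
Stage 1: m₀ = 67,500 kg, m_f = 67,500 − 44,700 = 22,800 kg; Δv = 405×9.8×ln(2.961) = 3969.0×1.0854 ≈ 4308 m/s.
Stage 2: m₀ = 17,300 kg, m_f = 17,300 − 10,400 = 6,900 kg; Δv = 433×9.8×ln(2.507) = 4243.4×0.9192 ≈ 3900 m/s.
Total Δv = 4308 + 3900 = 8208 m/s.

Δv ≈ 8210 m/s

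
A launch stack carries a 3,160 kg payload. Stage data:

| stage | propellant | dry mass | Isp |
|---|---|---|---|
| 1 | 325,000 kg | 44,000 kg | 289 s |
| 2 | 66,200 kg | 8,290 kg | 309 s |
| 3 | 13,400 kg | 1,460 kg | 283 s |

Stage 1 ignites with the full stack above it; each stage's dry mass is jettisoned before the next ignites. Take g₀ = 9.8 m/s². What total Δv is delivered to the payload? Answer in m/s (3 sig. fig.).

Ignition mass of stage 1 = 325,000+44,000 + 66,200+8,290 + 13,400+1,460 + 3,160 = 461,510 kg.
Stage 1: m₀ = 461,510 kg, m_f = 461,510 − 325,000 = 136,510 kg; Δv = 289×9.8×ln(3.381) = 2832.2×1.2181 ≈ 3450 m/s.
Stage 2: m₀ = 92,510 kg, m_f = 92,510 − 66,200 = 26,310 kg; Δv = 309×9.8×ln(3.516) = 3028.2×1.2574 ≈ 3808 m/s.
Stage 3: m₀ = 18,020 kg, m_f = 18,020 − 13,400 = 4,620 kg; Δv = 283×9.8×ln(3.9) = 2773.4×1.3611 ≈ 3775 m/s.
Total Δv = 3450 + 3808 + 3775 = 11033 m/s.

Δv ≈ 11000 m/s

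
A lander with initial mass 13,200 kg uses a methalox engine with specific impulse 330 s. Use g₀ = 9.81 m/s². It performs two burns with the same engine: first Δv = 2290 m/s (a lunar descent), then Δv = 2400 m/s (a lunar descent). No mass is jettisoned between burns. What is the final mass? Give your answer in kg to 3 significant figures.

v_e = Isp · g₀ = 330 × 9.81 = 3237.3 m/s.
After the first burn: m = 13200 × exp(−2290/3237.3) = 13200 × 0.49293 = 6,506.68 kg.
After the second burn: m = 6,506.68 × exp(−2400/3237.3) = 6,506.68 × 0.47647 = 3,100.24 kg.

final mass ≈ 3100 kg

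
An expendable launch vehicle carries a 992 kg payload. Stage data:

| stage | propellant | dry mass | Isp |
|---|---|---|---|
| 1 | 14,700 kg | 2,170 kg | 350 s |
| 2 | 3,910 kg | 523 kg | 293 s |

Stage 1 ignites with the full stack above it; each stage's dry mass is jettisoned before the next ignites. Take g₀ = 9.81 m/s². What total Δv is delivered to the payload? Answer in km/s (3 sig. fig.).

Ignition mass of stage 1 = 14,700+2,170 + 3,910+523 + 992 = 22,295 kg.
Stage 1: m₀ = 22,295 kg, m_f = 22,295 − 14,700 = 7,595 kg; Δv = 350×9.81×ln(2.935) = 3433.5×1.0769 ≈ 3697 m/s.
Stage 2: m₀ = 5,425 kg, m_f = 5,425 − 3,910 = 1,515 kg; Δv = 293×9.81×ln(3.581) = 2874.3×1.2756 ≈ 3667 m/s.
Total Δv = 3697 + 3667 = 7364 m/s.

Δv ≈ 7.36 km/s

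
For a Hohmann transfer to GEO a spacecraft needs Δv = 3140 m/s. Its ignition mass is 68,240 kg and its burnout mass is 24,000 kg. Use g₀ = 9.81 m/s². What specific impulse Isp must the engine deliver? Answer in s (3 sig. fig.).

Isp ≈ 306 s

ln(m₀/m_f) = ln(68240/24000) = ln(2.843) = 1.0450.
Using Δv = v_e ln(m₀/m_f): v_e = Δv / ln(m₀/m_f) = 3140 / 1.0450 = 3004.9 m/s.
Isp = v_e / g₀ = 3004.9 / 9.81 = 306.3 s.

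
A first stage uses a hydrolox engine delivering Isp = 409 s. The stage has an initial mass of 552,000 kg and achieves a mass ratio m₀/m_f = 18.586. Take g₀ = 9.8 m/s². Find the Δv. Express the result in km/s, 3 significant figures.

Δv ≈ 11.7 km/s

v_e = Isp · g₀ = 409 × 9.8 = 4008.2 m/s.
Rocket equation: Δv = v_e · ln(18.586) = 4008.2 × 2.9224 ≈ 11713.6 m/s.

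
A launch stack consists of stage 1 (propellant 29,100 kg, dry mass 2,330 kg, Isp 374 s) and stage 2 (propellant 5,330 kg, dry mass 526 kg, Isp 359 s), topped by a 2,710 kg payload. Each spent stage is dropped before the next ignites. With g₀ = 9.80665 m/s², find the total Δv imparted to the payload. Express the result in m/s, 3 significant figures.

Ignition mass of stage 1 = 29,100+2,330 + 5,330+526 + 2,710 = 39,996 kg.
Stage 1: m₀ = 39,996 kg, m_f = 39,996 − 29,100 = 10,896 kg; Δv = 374×9.80665×ln(3.671) = 3667.7×1.3004 ≈ 4769 m/s.
Stage 2: m₀ = 8,566 kg, m_f = 8,566 − 5,330 = 3,236 kg; Δv = 359×9.80665×ln(2.647) = 3520.6×0.9735 ≈ 3427 m/s.
Total Δv = 4769 + 3427 = 8196 m/s.

Δv ≈ 8200 m/s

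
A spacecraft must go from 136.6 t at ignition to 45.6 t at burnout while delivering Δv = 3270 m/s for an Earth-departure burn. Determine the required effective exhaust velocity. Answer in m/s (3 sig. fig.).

v_e ≈ 2980 m/s

ln(m₀/m_f) = ln(136600/45600) = ln(2.996) = 1.0971.
v_e = Δv / ln(m₀/m_f) = 3270 / 1.0971 = 2980.5 m/s.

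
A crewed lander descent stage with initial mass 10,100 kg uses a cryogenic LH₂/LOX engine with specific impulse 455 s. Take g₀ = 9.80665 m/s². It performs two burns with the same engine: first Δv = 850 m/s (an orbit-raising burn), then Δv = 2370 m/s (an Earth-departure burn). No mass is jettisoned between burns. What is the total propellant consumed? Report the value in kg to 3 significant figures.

v_e = Isp · g₀ = 455 × 9.80665 = 4462.0 m/s.
After the first burn: m = 10100 × exp(−850/4462.0) = 10100 × 0.82655 = 8,348.16 kg.
After the second burn: m = 8,348.16 × exp(−2370/4462.0) = 8,348.16 × 0.58793 = 4,908.13 kg.
Total propellant = m₀ − m_final = 10100 − 4,908.13 = 5,191.87 kg.

total propellant consumed ≈ 5190 kg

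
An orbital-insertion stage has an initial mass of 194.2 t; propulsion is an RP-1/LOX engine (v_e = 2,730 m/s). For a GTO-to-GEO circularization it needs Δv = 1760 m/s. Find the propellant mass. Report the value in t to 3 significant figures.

propellant mass ≈ 92.3 t

m₀/m_f = exp(Δv / v_e) = exp(1760 / 2730.0) = exp(0.6447) = 1.9054.
m_f = 194.2 / 1.9054 = 101.921 t, so propellant = m₀ − m_f = 194.2 − 101.921 = 92.279 t.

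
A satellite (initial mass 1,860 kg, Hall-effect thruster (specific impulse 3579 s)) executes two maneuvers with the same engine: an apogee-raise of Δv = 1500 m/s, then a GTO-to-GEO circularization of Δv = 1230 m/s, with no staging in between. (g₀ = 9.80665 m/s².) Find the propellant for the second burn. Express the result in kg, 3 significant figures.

propellant for the second burn ≈ 61.4 kg

v_e = Isp · g₀ = 3579 × 9.80665 = 35098.0 m/s.
After the first burn: m = 1860 × exp(−1500/35098.0) = 1860 × 0.95816 = 1,782.18 kg.
After the second burn: m = 1,782.18 × exp(−1230/35098.0) = 1,782.18 × 0.96556 = 1,720.8 kg.
Second-burn propellant = 1,782.18 − 1,720.8 = 61.38 kg.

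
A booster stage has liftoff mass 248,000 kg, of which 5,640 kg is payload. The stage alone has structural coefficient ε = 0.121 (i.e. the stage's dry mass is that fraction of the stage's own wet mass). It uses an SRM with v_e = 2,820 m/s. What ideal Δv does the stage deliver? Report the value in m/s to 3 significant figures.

Δv ≈ 5520 m/s

Stage wet mass = m₀ − payload = 248,000 − 5,640 = 242,360 kg.
Stage dry mass = ε × stage wet mass = 0.121 × 242,360 = 29,325.6 kg.
Burnout mass m_f = stage dry + payload = 29,325.6 + 5,640 = 34,965.6 kg.
Δv = v_e · ln(248,000/34,965.6) = 2820.0 × ln(7.093) = 2820.0 × 1.9591 ≈ 5525 m/s.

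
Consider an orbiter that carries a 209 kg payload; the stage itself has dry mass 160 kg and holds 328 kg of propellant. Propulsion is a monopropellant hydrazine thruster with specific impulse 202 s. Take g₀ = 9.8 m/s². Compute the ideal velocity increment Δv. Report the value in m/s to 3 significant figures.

v_e = Isp · g₀ = 202 × 9.8 = 1979.6 m/s.
m₀ = payload + dry + propellant = 209 + 160 + 328 = 697 kg.
m_f = payload + dry = 209 + 160 = 369 kg.
Using Δv = v_e ln(m₀/m_f): Δv = v_e · ln(m₀/m_f) = 1979.6 × ln(1.889) = 1979.6 × 0.6360 ≈ 1259.0 m/s.

Δv ≈ 1260 m/s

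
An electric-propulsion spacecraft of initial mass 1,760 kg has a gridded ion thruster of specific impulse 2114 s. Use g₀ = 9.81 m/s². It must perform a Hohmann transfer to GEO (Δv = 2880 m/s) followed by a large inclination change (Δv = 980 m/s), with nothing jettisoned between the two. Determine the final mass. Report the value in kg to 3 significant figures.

final mass ≈ 1460 kg

v_e = Isp · g₀ = 2114 × 9.81 = 20738.3 m/s.
After the first burn: m = 1760 × exp(−2880/20738.3) = 1760 × 0.87034 = 1,531.8 kg.
After the second burn: m = 1,531.8 × exp(−980/20738.3) = 1,531.8 × 0.95384 = 1,461.09 kg.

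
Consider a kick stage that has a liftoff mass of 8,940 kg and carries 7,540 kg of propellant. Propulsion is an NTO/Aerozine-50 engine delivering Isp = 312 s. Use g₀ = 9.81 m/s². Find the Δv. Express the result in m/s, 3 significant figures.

v_e = Isp · g₀ = 312 × 9.81 = 3060.7 m/s.
m_f = m₀ − m_prop = 8,940 − 7,540 = 1,400 kg.
By the Tsiolkovsky rocket equation, Δv = v_e · ln(m₀/m_f) = 3060.7 × ln(6.386) = 3060.7 × 1.8541 ≈ 5674.8 m/s.

Δv ≈ 5670 m/s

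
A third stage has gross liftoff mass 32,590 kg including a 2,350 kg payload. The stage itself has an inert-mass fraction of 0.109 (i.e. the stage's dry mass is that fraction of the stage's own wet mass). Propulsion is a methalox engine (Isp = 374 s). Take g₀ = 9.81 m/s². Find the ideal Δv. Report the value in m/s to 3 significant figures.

Δv ≈ 6430 m/s

Stage wet mass = m₀ − payload = 32,590 − 2,350 = 30,240 kg.
Stage dry mass = ε × stage wet mass = 0.109 × 30,240 = 3,296.16 kg.
Burnout mass m_f = stage dry + payload = 3,296.16 + 2,350 = 5,646.16 kg.
v_e = Isp · g₀ = 374 × 9.81 = 3668.9 m/s.
Rocket equation: Δv = v_e · ln(32,590/5,646.16) = 3668.9 × ln(5.772) = 3668.9 × 1.7530 ≈ 6432 m/s.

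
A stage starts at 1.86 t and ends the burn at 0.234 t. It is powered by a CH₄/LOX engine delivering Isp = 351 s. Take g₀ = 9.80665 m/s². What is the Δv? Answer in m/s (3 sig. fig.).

Δv ≈ 7140 m/s

v_e = Isp · g₀ = 351 × 9.80665 = 3442.1 m/s.
Δv = v_e · ln(m₀/m_f) = 3442.1 × ln(7.949) = 3442.1 × 2.0730 ≈ 7135.6 m/s.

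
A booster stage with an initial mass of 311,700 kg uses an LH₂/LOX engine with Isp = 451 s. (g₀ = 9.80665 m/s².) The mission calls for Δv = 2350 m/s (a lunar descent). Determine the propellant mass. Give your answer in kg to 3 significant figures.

v_e = Isp · g₀ = 451 × 9.80665 = 4422.8 m/s.
By the Tsiolkovsky rocket equation, m₀/m_f = exp(Δv / v_e) = exp(2350 / 4422.8) = exp(0.5313) = 1.7012.
m_f = 311,700 / 1.7012 = 183,224 kg, so propellant = m₀ − m_f = 311,700 − 183,224 = 128,476 kg.

propellant mass ≈ 128000 kg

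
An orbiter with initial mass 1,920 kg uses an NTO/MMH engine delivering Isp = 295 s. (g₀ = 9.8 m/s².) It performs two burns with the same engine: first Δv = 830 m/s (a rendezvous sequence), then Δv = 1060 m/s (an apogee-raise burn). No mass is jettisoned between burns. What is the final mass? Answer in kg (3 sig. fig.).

v_e = Isp · g₀ = 295 × 9.8 = 2891.0 m/s.
After the first burn: m = 1920 × exp(−830/2891.0) = 1920 × 0.75044 = 1,440.84 kg.
After the second burn: m = 1,440.84 × exp(−1060/2891.0) = 1,440.84 × 0.69305 = 998.574 kg.

final mass ≈ 999 kg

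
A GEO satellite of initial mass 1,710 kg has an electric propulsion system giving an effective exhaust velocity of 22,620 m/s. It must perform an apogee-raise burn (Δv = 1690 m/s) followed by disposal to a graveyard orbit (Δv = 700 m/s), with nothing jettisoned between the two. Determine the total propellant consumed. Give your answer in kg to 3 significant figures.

total propellant consumed ≈ 171 kg

After the first burn: m = 1710 × exp(−1690/22620.0) = 1710 × 0.92801 = 1,586.9 kg.
After the second burn: m = 1,586.9 × exp(−700/22620.0) = 1,586.9 × 0.96953 = 1,538.55 kg.
Total propellant = m₀ − m_final = 1710 − 1,538.55 = 171.45 kg.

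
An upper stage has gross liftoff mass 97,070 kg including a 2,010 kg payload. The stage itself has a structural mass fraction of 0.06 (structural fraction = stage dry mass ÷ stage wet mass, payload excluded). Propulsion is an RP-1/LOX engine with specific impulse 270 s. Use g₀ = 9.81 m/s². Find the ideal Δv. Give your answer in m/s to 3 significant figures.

Δv ≈ 6710 m/s

Stage wet mass = m₀ − payload = 97,070 − 2,010 = 95,060 kg.
Stage dry mass = ε × stage wet mass = 0.06 × 95,060 = 5,703.6 kg.
Burnout mass m_f = stage dry + payload = 5,703.6 + 2,010 = 7,713.6 kg.
v_e = Isp · g₀ = 270 × 9.81 = 2648.7 m/s.
Δv = v_e · ln(97,070/7,713.6) = 2648.7 × ln(12.58) = 2648.7 × 2.5324 ≈ 6708 m/s.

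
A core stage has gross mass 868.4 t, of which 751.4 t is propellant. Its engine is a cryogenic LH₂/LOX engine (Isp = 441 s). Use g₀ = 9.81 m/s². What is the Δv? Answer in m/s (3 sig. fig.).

v_e = Isp · g₀ = 441 × 9.81 = 4326.2 m/s.
m_f = m₀ − m_prop = 868.4 − 751.4 = 117 t.
By the Tsiolkovsky rocket equation, Δv = v_e · ln(m₀/m_f) = 4326.2 × ln(7.422) = 4326.2 × 2.0045 ≈ 8671.8 m/s.

Δv ≈ 8670 m/s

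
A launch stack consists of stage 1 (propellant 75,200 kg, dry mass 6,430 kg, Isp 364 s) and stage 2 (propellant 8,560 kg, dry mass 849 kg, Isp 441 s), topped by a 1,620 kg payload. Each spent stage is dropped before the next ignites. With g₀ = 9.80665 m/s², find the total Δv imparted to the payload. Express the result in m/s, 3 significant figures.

Δv ≈ 12400 m/s

Ignition mass of stage 1 = 75,200+6,430 + 8,560+849 + 1,620 = 92,659 kg.
Stage 1: m₀ = 92,659 kg, m_f = 92,659 − 75,200 = 17,459 kg; Δv = 364×9.80665×ln(5.307) = 3569.6×1.6691 ≈ 5958 m/s.
Stage 2: m₀ = 11,029 kg, m_f = 11,029 − 8,560 = 2,469 kg; Δv = 441×9.80665×ln(4.467) = 4324.7×1.4967 ≈ 6473 m/s.
Total Δv = 5958 + 6473 = 12431 m/s.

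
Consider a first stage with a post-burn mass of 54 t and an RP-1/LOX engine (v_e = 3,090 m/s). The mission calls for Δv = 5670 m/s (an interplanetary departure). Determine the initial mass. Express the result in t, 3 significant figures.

m₀/m_f = exp(Δv / v_e) = exp(5670 / 3090.0) = exp(1.8350) = 6.2648.
m₀ = m_f × 6.2648 = 54 × 6.2648 = 338.299 t.

initial mass ≈ 338 t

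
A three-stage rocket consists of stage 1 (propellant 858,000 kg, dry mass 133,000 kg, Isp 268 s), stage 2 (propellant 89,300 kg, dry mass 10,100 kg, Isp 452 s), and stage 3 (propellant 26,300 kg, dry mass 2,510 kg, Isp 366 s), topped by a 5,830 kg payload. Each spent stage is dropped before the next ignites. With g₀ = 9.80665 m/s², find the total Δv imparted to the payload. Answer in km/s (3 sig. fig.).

Δv ≈ 13.8 km/s

Ignition mass of stage 1 = 858,000+133,000 + 89,300+10,100 + 26,300+2,510 + 5,830 = 1,125,040 kg.
Stage 1: m₀ = 1,125,040 kg, m_f = 1,125,040 − 858,000 = 267,040 kg; Δv = 268×9.80665×ln(4.213) = 2628.2×1.4382 ≈ 3780 m/s.
Stage 2: m₀ = 134,040 kg, m_f = 134,040 − 89,300 = 44,740 kg; Δv = 452×9.80665×ln(2.996) = 4432.6×1.0973 ≈ 4864 m/s.
Stage 3: m₀ = 34,640 kg, m_f = 34,640 − 26,300 = 8,340 kg; Δv = 366×9.80665×ln(4.153) = 3589.2×1.4239 ≈ 5111 m/s.
Total Δv = 3780 + 4864 + 5111 = 13755 m/s.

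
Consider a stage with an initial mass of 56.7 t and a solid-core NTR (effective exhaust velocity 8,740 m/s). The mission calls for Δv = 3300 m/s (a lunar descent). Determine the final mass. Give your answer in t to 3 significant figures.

final mass ≈ 38.9 t

Rocket equation: m₀/m_f = exp(Δv / v_e) = exp(3300 / 8740.0) = exp(0.3776) = 1.4587.
m_f = m₀ / 1.4587 = 56.7 / 1.4587 = 38.8702 t.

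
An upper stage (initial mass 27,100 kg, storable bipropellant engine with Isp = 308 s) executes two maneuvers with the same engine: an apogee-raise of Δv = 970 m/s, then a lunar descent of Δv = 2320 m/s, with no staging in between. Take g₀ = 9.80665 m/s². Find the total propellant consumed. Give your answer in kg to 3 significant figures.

v_e = Isp · g₀ = 308 × 9.80665 = 3020.4 m/s.
After the first burn: m = 27100 × exp(−970/3020.4) = 27100 × 0.72532 = 19,656.2 kg.
After the second burn: m = 19,656.2 × exp(−2320/3020.4) = 19,656.2 × 0.46389 = 9,118.31 kg.
Total propellant = m₀ − m_final = 27100 − 9,118.31 = 17,981.69 kg.

total propellant consumed ≈ 18000 kg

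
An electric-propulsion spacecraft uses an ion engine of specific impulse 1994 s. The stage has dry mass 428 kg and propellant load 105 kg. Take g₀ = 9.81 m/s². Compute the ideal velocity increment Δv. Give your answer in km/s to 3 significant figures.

Δv ≈ 4.29 km/s

v_e = Isp · g₀ = 1994 × 9.81 = 19561.1 m/s.
m₀ = m_dry + m_prop = 428 + 105 = 533 kg.
Δv = v_e · ln(m₀/m_f) = 19561.1 × ln(1.245) = 19561.1 × 0.2194 ≈ 4291.7 m/s.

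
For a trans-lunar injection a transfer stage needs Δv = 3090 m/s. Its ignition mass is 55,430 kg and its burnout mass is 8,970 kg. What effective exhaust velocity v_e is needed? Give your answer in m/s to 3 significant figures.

v_e ≈ 1700 m/s

ln(m₀/m_f) = ln(55430/8970) = ln(6.179) = 1.8212.
By the Tsiolkovsky rocket equation, v_e = Δv / ln(m₀/m_f) = 3090 / 1.8212 = 1696.7 m/s.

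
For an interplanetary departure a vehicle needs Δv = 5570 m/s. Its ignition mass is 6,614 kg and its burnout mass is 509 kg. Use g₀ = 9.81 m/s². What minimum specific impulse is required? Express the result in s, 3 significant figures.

ln(m₀/m_f) = ln(6614/509) = ln(12.99) = 2.5645.
v_e = Δv / ln(m₀/m_f) = 5570 / 2.5645 = 2172.0 m/s.
Isp = v_e / g₀ = 2172.0 / 9.81 = 221.4 s.

Isp ≈ 221 s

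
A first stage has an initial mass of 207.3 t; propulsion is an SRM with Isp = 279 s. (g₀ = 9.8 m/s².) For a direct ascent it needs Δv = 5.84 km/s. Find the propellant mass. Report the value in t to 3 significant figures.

propellant mass ≈ 183 t

v_e = Isp · g₀ = 279 × 9.8 = 2734.2 m/s.
m₀/m_f = exp(Δv / v_e) = exp(5840 / 2734.2) = exp(2.1359) = 8.4647.
m_f = 207.3 / 8.4647 = 24.4899 t, so propellant = m₀ − m_f = 207.3 − 24.4899 = 182.8101 t.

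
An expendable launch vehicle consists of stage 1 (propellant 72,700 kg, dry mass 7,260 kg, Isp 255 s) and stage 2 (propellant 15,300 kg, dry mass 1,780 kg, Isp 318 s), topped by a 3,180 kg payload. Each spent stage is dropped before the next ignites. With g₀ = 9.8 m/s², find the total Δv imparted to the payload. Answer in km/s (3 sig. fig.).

Ignition mass of stage 1 = 72,700+7,260 + 15,300+1,780 + 3,180 = 100,220 kg.
Stage 1: m₀ = 100,220 kg, m_f = 100,220 − 72,700 = 27,520 kg; Δv = 255×9.8×ln(3.642) = 2499.0×1.2925 ≈ 3230 m/s.
Stage 2: m₀ = 20,260 kg, m_f = 20,260 − 15,300 = 4,960 kg; Δv = 318×9.8×ln(4.085) = 3116.4×1.4072 ≈ 4386 m/s.
Total Δv = 3230 + 4386 = 7616 m/s.

Δv ≈ 7.62 km/s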